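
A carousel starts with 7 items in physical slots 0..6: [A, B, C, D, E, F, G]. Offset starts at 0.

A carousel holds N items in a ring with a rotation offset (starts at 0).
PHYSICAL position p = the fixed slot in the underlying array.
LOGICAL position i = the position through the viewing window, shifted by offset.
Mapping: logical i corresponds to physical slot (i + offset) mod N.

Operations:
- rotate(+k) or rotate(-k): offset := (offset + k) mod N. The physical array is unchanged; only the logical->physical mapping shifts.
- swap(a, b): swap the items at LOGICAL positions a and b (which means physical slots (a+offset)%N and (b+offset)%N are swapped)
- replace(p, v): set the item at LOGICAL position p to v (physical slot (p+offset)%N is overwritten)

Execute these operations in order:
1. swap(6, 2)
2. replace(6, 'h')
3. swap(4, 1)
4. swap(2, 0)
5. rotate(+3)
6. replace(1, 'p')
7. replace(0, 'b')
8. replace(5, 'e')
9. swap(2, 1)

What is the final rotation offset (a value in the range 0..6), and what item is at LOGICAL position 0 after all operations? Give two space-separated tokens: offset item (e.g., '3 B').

Answer: 3 b

Derivation:
After op 1 (swap(6, 2)): offset=0, physical=[A,B,G,D,E,F,C], logical=[A,B,G,D,E,F,C]
After op 2 (replace(6, 'h')): offset=0, physical=[A,B,G,D,E,F,h], logical=[A,B,G,D,E,F,h]
After op 3 (swap(4, 1)): offset=0, physical=[A,E,G,D,B,F,h], logical=[A,E,G,D,B,F,h]
After op 4 (swap(2, 0)): offset=0, physical=[G,E,A,D,B,F,h], logical=[G,E,A,D,B,F,h]
After op 5 (rotate(+3)): offset=3, physical=[G,E,A,D,B,F,h], logical=[D,B,F,h,G,E,A]
After op 6 (replace(1, 'p')): offset=3, physical=[G,E,A,D,p,F,h], logical=[D,p,F,h,G,E,A]
After op 7 (replace(0, 'b')): offset=3, physical=[G,E,A,b,p,F,h], logical=[b,p,F,h,G,E,A]
After op 8 (replace(5, 'e')): offset=3, physical=[G,e,A,b,p,F,h], logical=[b,p,F,h,G,e,A]
After op 9 (swap(2, 1)): offset=3, physical=[G,e,A,b,F,p,h], logical=[b,F,p,h,G,e,A]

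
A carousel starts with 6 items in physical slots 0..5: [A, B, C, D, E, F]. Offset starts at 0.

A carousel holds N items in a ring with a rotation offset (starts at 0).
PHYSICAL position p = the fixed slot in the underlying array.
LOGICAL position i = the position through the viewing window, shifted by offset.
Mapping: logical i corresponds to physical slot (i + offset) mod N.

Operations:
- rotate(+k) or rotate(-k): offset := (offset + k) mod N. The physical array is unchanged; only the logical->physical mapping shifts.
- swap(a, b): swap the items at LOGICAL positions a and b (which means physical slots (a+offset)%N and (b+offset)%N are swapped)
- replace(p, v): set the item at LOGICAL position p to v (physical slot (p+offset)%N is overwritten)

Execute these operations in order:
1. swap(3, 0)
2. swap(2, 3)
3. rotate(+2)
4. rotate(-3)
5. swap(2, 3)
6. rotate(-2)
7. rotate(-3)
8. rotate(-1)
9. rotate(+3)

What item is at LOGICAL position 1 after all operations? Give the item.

Answer: C

Derivation:
After op 1 (swap(3, 0)): offset=0, physical=[D,B,C,A,E,F], logical=[D,B,C,A,E,F]
After op 2 (swap(2, 3)): offset=0, physical=[D,B,A,C,E,F], logical=[D,B,A,C,E,F]
After op 3 (rotate(+2)): offset=2, physical=[D,B,A,C,E,F], logical=[A,C,E,F,D,B]
After op 4 (rotate(-3)): offset=5, physical=[D,B,A,C,E,F], logical=[F,D,B,A,C,E]
After op 5 (swap(2, 3)): offset=5, physical=[D,A,B,C,E,F], logical=[F,D,A,B,C,E]
After op 6 (rotate(-2)): offset=3, physical=[D,A,B,C,E,F], logical=[C,E,F,D,A,B]
After op 7 (rotate(-3)): offset=0, physical=[D,A,B,C,E,F], logical=[D,A,B,C,E,F]
After op 8 (rotate(-1)): offset=5, physical=[D,A,B,C,E,F], logical=[F,D,A,B,C,E]
After op 9 (rotate(+3)): offset=2, physical=[D,A,B,C,E,F], logical=[B,C,E,F,D,A]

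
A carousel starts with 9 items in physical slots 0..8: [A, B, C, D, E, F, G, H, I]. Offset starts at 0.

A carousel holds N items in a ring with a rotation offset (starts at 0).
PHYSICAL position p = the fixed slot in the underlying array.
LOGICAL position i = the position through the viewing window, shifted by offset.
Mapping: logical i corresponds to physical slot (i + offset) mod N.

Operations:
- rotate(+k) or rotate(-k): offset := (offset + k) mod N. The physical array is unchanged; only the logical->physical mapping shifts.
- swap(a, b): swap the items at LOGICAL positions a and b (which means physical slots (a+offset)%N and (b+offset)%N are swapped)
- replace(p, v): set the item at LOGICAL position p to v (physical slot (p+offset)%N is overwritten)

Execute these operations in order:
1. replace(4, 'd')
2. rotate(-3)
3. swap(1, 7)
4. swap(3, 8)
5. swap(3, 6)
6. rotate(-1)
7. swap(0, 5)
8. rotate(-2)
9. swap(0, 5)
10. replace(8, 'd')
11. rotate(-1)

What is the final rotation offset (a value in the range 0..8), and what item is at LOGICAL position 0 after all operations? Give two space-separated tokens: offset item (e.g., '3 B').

Answer: 2 d

Derivation:
After op 1 (replace(4, 'd')): offset=0, physical=[A,B,C,D,d,F,G,H,I], logical=[A,B,C,D,d,F,G,H,I]
After op 2 (rotate(-3)): offset=6, physical=[A,B,C,D,d,F,G,H,I], logical=[G,H,I,A,B,C,D,d,F]
After op 3 (swap(1, 7)): offset=6, physical=[A,B,C,D,H,F,G,d,I], logical=[G,d,I,A,B,C,D,H,F]
After op 4 (swap(3, 8)): offset=6, physical=[F,B,C,D,H,A,G,d,I], logical=[G,d,I,F,B,C,D,H,A]
After op 5 (swap(3, 6)): offset=6, physical=[D,B,C,F,H,A,G,d,I], logical=[G,d,I,D,B,C,F,H,A]
After op 6 (rotate(-1)): offset=5, physical=[D,B,C,F,H,A,G,d,I], logical=[A,G,d,I,D,B,C,F,H]
After op 7 (swap(0, 5)): offset=5, physical=[D,A,C,F,H,B,G,d,I], logical=[B,G,d,I,D,A,C,F,H]
After op 8 (rotate(-2)): offset=3, physical=[D,A,C,F,H,B,G,d,I], logical=[F,H,B,G,d,I,D,A,C]
After op 9 (swap(0, 5)): offset=3, physical=[D,A,C,I,H,B,G,d,F], logical=[I,H,B,G,d,F,D,A,C]
After op 10 (replace(8, 'd')): offset=3, physical=[D,A,d,I,H,B,G,d,F], logical=[I,H,B,G,d,F,D,A,d]
After op 11 (rotate(-1)): offset=2, physical=[D,A,d,I,H,B,G,d,F], logical=[d,I,H,B,G,d,F,D,A]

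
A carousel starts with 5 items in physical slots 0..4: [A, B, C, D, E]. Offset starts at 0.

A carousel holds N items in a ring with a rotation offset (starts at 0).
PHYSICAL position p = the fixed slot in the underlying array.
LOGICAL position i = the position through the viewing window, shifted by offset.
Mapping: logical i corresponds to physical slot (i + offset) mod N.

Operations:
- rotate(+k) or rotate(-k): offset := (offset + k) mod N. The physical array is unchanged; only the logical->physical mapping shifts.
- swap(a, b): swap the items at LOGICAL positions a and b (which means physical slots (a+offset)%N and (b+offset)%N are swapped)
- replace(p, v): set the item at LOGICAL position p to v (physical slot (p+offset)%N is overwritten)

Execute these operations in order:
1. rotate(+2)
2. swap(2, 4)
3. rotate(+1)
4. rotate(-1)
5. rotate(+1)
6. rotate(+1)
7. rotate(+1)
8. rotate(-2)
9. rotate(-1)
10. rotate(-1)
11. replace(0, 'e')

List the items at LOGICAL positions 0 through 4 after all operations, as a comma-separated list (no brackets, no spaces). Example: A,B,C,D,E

Answer: e,C,D,B,A

Derivation:
After op 1 (rotate(+2)): offset=2, physical=[A,B,C,D,E], logical=[C,D,E,A,B]
After op 2 (swap(2, 4)): offset=2, physical=[A,E,C,D,B], logical=[C,D,B,A,E]
After op 3 (rotate(+1)): offset=3, physical=[A,E,C,D,B], logical=[D,B,A,E,C]
After op 4 (rotate(-1)): offset=2, physical=[A,E,C,D,B], logical=[C,D,B,A,E]
After op 5 (rotate(+1)): offset=3, physical=[A,E,C,D,B], logical=[D,B,A,E,C]
After op 6 (rotate(+1)): offset=4, physical=[A,E,C,D,B], logical=[B,A,E,C,D]
After op 7 (rotate(+1)): offset=0, physical=[A,E,C,D,B], logical=[A,E,C,D,B]
After op 8 (rotate(-2)): offset=3, physical=[A,E,C,D,B], logical=[D,B,A,E,C]
After op 9 (rotate(-1)): offset=2, physical=[A,E,C,D,B], logical=[C,D,B,A,E]
After op 10 (rotate(-1)): offset=1, physical=[A,E,C,D,B], logical=[E,C,D,B,A]
After op 11 (replace(0, 'e')): offset=1, physical=[A,e,C,D,B], logical=[e,C,D,B,A]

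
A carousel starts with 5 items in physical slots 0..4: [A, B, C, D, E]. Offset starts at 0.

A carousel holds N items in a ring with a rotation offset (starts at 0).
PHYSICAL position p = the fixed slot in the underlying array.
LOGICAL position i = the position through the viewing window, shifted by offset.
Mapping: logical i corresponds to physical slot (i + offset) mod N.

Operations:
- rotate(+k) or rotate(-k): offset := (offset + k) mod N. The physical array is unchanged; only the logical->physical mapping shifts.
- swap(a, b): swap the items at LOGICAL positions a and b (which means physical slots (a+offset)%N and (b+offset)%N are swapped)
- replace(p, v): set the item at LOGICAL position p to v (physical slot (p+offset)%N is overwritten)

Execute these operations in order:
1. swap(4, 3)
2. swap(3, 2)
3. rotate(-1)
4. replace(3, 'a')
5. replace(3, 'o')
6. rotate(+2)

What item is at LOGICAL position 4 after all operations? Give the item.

Answer: A

Derivation:
After op 1 (swap(4, 3)): offset=0, physical=[A,B,C,E,D], logical=[A,B,C,E,D]
After op 2 (swap(3, 2)): offset=0, physical=[A,B,E,C,D], logical=[A,B,E,C,D]
After op 3 (rotate(-1)): offset=4, physical=[A,B,E,C,D], logical=[D,A,B,E,C]
After op 4 (replace(3, 'a')): offset=4, physical=[A,B,a,C,D], logical=[D,A,B,a,C]
After op 5 (replace(3, 'o')): offset=4, physical=[A,B,o,C,D], logical=[D,A,B,o,C]
After op 6 (rotate(+2)): offset=1, physical=[A,B,o,C,D], logical=[B,o,C,D,A]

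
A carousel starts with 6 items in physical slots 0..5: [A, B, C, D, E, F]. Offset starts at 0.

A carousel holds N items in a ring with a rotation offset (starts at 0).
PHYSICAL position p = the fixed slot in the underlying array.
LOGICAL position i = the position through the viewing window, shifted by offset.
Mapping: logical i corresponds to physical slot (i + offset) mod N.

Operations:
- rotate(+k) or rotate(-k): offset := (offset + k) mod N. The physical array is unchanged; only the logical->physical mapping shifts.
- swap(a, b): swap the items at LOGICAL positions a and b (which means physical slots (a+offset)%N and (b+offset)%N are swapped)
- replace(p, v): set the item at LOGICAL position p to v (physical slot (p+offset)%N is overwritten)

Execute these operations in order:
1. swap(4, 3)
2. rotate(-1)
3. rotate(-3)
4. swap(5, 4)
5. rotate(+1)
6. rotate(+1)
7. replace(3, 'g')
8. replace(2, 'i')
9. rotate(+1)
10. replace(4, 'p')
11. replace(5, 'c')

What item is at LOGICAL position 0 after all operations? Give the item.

Answer: F

Derivation:
After op 1 (swap(4, 3)): offset=0, physical=[A,B,C,E,D,F], logical=[A,B,C,E,D,F]
After op 2 (rotate(-1)): offset=5, physical=[A,B,C,E,D,F], logical=[F,A,B,C,E,D]
After op 3 (rotate(-3)): offset=2, physical=[A,B,C,E,D,F], logical=[C,E,D,F,A,B]
After op 4 (swap(5, 4)): offset=2, physical=[B,A,C,E,D,F], logical=[C,E,D,F,B,A]
After op 5 (rotate(+1)): offset=3, physical=[B,A,C,E,D,F], logical=[E,D,F,B,A,C]
After op 6 (rotate(+1)): offset=4, physical=[B,A,C,E,D,F], logical=[D,F,B,A,C,E]
After op 7 (replace(3, 'g')): offset=4, physical=[B,g,C,E,D,F], logical=[D,F,B,g,C,E]
After op 8 (replace(2, 'i')): offset=4, physical=[i,g,C,E,D,F], logical=[D,F,i,g,C,E]
After op 9 (rotate(+1)): offset=5, physical=[i,g,C,E,D,F], logical=[F,i,g,C,E,D]
After op 10 (replace(4, 'p')): offset=5, physical=[i,g,C,p,D,F], logical=[F,i,g,C,p,D]
After op 11 (replace(5, 'c')): offset=5, physical=[i,g,C,p,c,F], logical=[F,i,g,C,p,c]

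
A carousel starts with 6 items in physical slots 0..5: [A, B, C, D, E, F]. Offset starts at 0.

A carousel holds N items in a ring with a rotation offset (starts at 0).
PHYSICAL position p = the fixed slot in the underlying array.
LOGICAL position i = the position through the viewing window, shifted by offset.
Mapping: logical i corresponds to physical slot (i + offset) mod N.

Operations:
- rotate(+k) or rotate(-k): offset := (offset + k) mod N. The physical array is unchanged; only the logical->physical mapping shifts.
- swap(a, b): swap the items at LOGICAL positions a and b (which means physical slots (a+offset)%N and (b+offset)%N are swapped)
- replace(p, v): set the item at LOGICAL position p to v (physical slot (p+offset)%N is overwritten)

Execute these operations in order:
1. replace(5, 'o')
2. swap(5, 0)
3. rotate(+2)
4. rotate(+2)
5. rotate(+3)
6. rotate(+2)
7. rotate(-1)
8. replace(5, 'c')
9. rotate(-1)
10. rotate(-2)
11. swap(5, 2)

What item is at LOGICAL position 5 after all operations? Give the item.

Answer: c

Derivation:
After op 1 (replace(5, 'o')): offset=0, physical=[A,B,C,D,E,o], logical=[A,B,C,D,E,o]
After op 2 (swap(5, 0)): offset=0, physical=[o,B,C,D,E,A], logical=[o,B,C,D,E,A]
After op 3 (rotate(+2)): offset=2, physical=[o,B,C,D,E,A], logical=[C,D,E,A,o,B]
After op 4 (rotate(+2)): offset=4, physical=[o,B,C,D,E,A], logical=[E,A,o,B,C,D]
After op 5 (rotate(+3)): offset=1, physical=[o,B,C,D,E,A], logical=[B,C,D,E,A,o]
After op 6 (rotate(+2)): offset=3, physical=[o,B,C,D,E,A], logical=[D,E,A,o,B,C]
After op 7 (rotate(-1)): offset=2, physical=[o,B,C,D,E,A], logical=[C,D,E,A,o,B]
After op 8 (replace(5, 'c')): offset=2, physical=[o,c,C,D,E,A], logical=[C,D,E,A,o,c]
After op 9 (rotate(-1)): offset=1, physical=[o,c,C,D,E,A], logical=[c,C,D,E,A,o]
After op 10 (rotate(-2)): offset=5, physical=[o,c,C,D,E,A], logical=[A,o,c,C,D,E]
After op 11 (swap(5, 2)): offset=5, physical=[o,E,C,D,c,A], logical=[A,o,E,C,D,c]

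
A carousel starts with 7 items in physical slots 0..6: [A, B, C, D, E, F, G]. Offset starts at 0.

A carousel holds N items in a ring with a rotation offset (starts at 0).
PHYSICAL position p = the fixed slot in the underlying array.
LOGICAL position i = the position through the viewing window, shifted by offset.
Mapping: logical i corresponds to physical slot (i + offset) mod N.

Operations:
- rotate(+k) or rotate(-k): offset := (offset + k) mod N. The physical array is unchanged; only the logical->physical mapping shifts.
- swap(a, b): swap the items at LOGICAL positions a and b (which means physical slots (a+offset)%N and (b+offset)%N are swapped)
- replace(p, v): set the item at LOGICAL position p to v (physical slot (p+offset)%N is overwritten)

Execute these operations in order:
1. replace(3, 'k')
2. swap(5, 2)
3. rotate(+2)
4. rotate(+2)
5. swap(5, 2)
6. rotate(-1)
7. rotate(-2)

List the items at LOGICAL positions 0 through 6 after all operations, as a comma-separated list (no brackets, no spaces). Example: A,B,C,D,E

After op 1 (replace(3, 'k')): offset=0, physical=[A,B,C,k,E,F,G], logical=[A,B,C,k,E,F,G]
After op 2 (swap(5, 2)): offset=0, physical=[A,B,F,k,E,C,G], logical=[A,B,F,k,E,C,G]
After op 3 (rotate(+2)): offset=2, physical=[A,B,F,k,E,C,G], logical=[F,k,E,C,G,A,B]
After op 4 (rotate(+2)): offset=4, physical=[A,B,F,k,E,C,G], logical=[E,C,G,A,B,F,k]
After op 5 (swap(5, 2)): offset=4, physical=[A,B,G,k,E,C,F], logical=[E,C,F,A,B,G,k]
After op 6 (rotate(-1)): offset=3, physical=[A,B,G,k,E,C,F], logical=[k,E,C,F,A,B,G]
After op 7 (rotate(-2)): offset=1, physical=[A,B,G,k,E,C,F], logical=[B,G,k,E,C,F,A]

Answer: B,G,k,E,C,F,A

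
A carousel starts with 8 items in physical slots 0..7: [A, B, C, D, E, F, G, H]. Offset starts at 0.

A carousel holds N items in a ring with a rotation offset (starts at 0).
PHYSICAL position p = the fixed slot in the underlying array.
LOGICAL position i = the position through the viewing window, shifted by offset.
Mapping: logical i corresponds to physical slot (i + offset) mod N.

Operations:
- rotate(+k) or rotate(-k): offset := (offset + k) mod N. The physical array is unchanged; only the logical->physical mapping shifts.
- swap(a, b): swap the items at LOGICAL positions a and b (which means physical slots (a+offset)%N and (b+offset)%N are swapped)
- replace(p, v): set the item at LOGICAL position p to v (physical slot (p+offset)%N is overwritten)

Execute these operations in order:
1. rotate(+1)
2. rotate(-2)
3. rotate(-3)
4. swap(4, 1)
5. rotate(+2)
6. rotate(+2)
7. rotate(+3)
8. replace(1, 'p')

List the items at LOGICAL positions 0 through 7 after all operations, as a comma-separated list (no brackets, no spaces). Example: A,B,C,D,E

After op 1 (rotate(+1)): offset=1, physical=[A,B,C,D,E,F,G,H], logical=[B,C,D,E,F,G,H,A]
After op 2 (rotate(-2)): offset=7, physical=[A,B,C,D,E,F,G,H], logical=[H,A,B,C,D,E,F,G]
After op 3 (rotate(-3)): offset=4, physical=[A,B,C,D,E,F,G,H], logical=[E,F,G,H,A,B,C,D]
After op 4 (swap(4, 1)): offset=4, physical=[F,B,C,D,E,A,G,H], logical=[E,A,G,H,F,B,C,D]
After op 5 (rotate(+2)): offset=6, physical=[F,B,C,D,E,A,G,H], logical=[G,H,F,B,C,D,E,A]
After op 6 (rotate(+2)): offset=0, physical=[F,B,C,D,E,A,G,H], logical=[F,B,C,D,E,A,G,H]
After op 7 (rotate(+3)): offset=3, physical=[F,B,C,D,E,A,G,H], logical=[D,E,A,G,H,F,B,C]
After op 8 (replace(1, 'p')): offset=3, physical=[F,B,C,D,p,A,G,H], logical=[D,p,A,G,H,F,B,C]

Answer: D,p,A,G,H,F,B,C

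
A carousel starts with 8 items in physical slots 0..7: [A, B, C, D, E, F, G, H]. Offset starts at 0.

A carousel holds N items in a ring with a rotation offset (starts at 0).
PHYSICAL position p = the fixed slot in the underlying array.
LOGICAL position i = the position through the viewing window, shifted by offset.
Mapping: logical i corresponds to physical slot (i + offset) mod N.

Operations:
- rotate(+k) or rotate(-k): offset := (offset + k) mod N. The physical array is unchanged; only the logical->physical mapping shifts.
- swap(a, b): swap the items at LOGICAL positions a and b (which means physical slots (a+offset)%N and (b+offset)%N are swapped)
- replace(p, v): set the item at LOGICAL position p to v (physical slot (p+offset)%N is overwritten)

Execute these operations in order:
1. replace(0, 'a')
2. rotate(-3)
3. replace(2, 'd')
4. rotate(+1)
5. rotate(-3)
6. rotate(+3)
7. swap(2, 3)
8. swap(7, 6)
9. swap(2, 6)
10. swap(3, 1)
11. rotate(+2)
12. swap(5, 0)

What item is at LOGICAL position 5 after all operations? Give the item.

After op 1 (replace(0, 'a')): offset=0, physical=[a,B,C,D,E,F,G,H], logical=[a,B,C,D,E,F,G,H]
After op 2 (rotate(-3)): offset=5, physical=[a,B,C,D,E,F,G,H], logical=[F,G,H,a,B,C,D,E]
After op 3 (replace(2, 'd')): offset=5, physical=[a,B,C,D,E,F,G,d], logical=[F,G,d,a,B,C,D,E]
After op 4 (rotate(+1)): offset=6, physical=[a,B,C,D,E,F,G,d], logical=[G,d,a,B,C,D,E,F]
After op 5 (rotate(-3)): offset=3, physical=[a,B,C,D,E,F,G,d], logical=[D,E,F,G,d,a,B,C]
After op 6 (rotate(+3)): offset=6, physical=[a,B,C,D,E,F,G,d], logical=[G,d,a,B,C,D,E,F]
After op 7 (swap(2, 3)): offset=6, physical=[B,a,C,D,E,F,G,d], logical=[G,d,B,a,C,D,E,F]
After op 8 (swap(7, 6)): offset=6, physical=[B,a,C,D,F,E,G,d], logical=[G,d,B,a,C,D,F,E]
After op 9 (swap(2, 6)): offset=6, physical=[F,a,C,D,B,E,G,d], logical=[G,d,F,a,C,D,B,E]
After op 10 (swap(3, 1)): offset=6, physical=[F,d,C,D,B,E,G,a], logical=[G,a,F,d,C,D,B,E]
After op 11 (rotate(+2)): offset=0, physical=[F,d,C,D,B,E,G,a], logical=[F,d,C,D,B,E,G,a]
After op 12 (swap(5, 0)): offset=0, physical=[E,d,C,D,B,F,G,a], logical=[E,d,C,D,B,F,G,a]

Answer: F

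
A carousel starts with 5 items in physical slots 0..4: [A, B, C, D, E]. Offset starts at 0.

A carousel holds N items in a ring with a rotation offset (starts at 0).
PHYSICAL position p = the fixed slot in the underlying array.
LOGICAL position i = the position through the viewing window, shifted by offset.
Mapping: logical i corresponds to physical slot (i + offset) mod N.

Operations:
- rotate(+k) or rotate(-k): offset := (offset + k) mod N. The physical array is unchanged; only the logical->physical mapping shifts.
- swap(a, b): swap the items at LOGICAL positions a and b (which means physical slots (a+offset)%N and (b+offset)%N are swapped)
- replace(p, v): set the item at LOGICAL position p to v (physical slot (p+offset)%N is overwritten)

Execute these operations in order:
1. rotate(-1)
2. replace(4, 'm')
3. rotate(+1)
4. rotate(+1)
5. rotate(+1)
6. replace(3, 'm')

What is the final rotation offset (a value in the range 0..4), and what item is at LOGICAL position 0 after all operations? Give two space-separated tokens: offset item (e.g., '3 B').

After op 1 (rotate(-1)): offset=4, physical=[A,B,C,D,E], logical=[E,A,B,C,D]
After op 2 (replace(4, 'm')): offset=4, physical=[A,B,C,m,E], logical=[E,A,B,C,m]
After op 3 (rotate(+1)): offset=0, physical=[A,B,C,m,E], logical=[A,B,C,m,E]
After op 4 (rotate(+1)): offset=1, physical=[A,B,C,m,E], logical=[B,C,m,E,A]
After op 5 (rotate(+1)): offset=2, physical=[A,B,C,m,E], logical=[C,m,E,A,B]
After op 6 (replace(3, 'm')): offset=2, physical=[m,B,C,m,E], logical=[C,m,E,m,B]

Answer: 2 C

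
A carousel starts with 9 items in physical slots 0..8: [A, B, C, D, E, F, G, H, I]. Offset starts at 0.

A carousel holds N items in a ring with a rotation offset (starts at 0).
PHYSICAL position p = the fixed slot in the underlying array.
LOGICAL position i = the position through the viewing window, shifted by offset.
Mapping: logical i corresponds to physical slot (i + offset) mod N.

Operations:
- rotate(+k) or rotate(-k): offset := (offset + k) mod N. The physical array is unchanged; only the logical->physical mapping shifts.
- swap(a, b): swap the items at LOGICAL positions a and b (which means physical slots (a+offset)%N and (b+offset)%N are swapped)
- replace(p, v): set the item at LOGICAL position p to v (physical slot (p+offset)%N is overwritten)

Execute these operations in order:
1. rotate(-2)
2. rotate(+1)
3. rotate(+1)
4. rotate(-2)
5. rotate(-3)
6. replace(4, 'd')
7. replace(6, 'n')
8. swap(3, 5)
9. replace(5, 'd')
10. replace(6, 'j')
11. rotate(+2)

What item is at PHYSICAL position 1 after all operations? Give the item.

Answer: j

Derivation:
After op 1 (rotate(-2)): offset=7, physical=[A,B,C,D,E,F,G,H,I], logical=[H,I,A,B,C,D,E,F,G]
After op 2 (rotate(+1)): offset=8, physical=[A,B,C,D,E,F,G,H,I], logical=[I,A,B,C,D,E,F,G,H]
After op 3 (rotate(+1)): offset=0, physical=[A,B,C,D,E,F,G,H,I], logical=[A,B,C,D,E,F,G,H,I]
After op 4 (rotate(-2)): offset=7, physical=[A,B,C,D,E,F,G,H,I], logical=[H,I,A,B,C,D,E,F,G]
After op 5 (rotate(-3)): offset=4, physical=[A,B,C,D,E,F,G,H,I], logical=[E,F,G,H,I,A,B,C,D]
After op 6 (replace(4, 'd')): offset=4, physical=[A,B,C,D,E,F,G,H,d], logical=[E,F,G,H,d,A,B,C,D]
After op 7 (replace(6, 'n')): offset=4, physical=[A,n,C,D,E,F,G,H,d], logical=[E,F,G,H,d,A,n,C,D]
After op 8 (swap(3, 5)): offset=4, physical=[H,n,C,D,E,F,G,A,d], logical=[E,F,G,A,d,H,n,C,D]
After op 9 (replace(5, 'd')): offset=4, physical=[d,n,C,D,E,F,G,A,d], logical=[E,F,G,A,d,d,n,C,D]
After op 10 (replace(6, 'j')): offset=4, physical=[d,j,C,D,E,F,G,A,d], logical=[E,F,G,A,d,d,j,C,D]
After op 11 (rotate(+2)): offset=6, physical=[d,j,C,D,E,F,G,A,d], logical=[G,A,d,d,j,C,D,E,F]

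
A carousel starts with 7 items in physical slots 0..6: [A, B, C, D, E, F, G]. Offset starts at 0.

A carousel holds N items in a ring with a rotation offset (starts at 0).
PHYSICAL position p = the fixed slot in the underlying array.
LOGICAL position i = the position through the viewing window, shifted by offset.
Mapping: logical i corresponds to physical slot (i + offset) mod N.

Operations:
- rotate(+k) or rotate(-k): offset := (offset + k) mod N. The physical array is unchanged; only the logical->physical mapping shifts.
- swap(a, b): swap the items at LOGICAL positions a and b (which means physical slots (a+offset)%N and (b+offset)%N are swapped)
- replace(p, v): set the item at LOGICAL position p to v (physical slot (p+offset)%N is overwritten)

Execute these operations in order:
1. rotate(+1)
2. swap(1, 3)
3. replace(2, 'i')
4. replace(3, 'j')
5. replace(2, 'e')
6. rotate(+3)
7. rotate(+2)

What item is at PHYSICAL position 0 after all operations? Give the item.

After op 1 (rotate(+1)): offset=1, physical=[A,B,C,D,E,F,G], logical=[B,C,D,E,F,G,A]
After op 2 (swap(1, 3)): offset=1, physical=[A,B,E,D,C,F,G], logical=[B,E,D,C,F,G,A]
After op 3 (replace(2, 'i')): offset=1, physical=[A,B,E,i,C,F,G], logical=[B,E,i,C,F,G,A]
After op 4 (replace(3, 'j')): offset=1, physical=[A,B,E,i,j,F,G], logical=[B,E,i,j,F,G,A]
After op 5 (replace(2, 'e')): offset=1, physical=[A,B,E,e,j,F,G], logical=[B,E,e,j,F,G,A]
After op 6 (rotate(+3)): offset=4, physical=[A,B,E,e,j,F,G], logical=[j,F,G,A,B,E,e]
After op 7 (rotate(+2)): offset=6, physical=[A,B,E,e,j,F,G], logical=[G,A,B,E,e,j,F]

Answer: A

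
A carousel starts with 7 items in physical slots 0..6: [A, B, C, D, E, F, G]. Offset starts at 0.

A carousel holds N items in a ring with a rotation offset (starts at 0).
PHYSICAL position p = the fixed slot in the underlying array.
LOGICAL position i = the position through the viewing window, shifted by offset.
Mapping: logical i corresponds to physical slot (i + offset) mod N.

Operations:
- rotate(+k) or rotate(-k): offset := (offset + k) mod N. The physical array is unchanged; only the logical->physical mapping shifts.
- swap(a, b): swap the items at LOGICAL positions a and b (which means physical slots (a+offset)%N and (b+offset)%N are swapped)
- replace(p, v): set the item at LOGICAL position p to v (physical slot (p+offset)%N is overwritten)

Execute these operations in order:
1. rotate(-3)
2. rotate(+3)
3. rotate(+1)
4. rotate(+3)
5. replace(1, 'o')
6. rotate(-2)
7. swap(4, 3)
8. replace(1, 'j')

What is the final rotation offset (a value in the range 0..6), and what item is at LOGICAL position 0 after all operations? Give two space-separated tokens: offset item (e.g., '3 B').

After op 1 (rotate(-3)): offset=4, physical=[A,B,C,D,E,F,G], logical=[E,F,G,A,B,C,D]
After op 2 (rotate(+3)): offset=0, physical=[A,B,C,D,E,F,G], logical=[A,B,C,D,E,F,G]
After op 3 (rotate(+1)): offset=1, physical=[A,B,C,D,E,F,G], logical=[B,C,D,E,F,G,A]
After op 4 (rotate(+3)): offset=4, physical=[A,B,C,D,E,F,G], logical=[E,F,G,A,B,C,D]
After op 5 (replace(1, 'o')): offset=4, physical=[A,B,C,D,E,o,G], logical=[E,o,G,A,B,C,D]
After op 6 (rotate(-2)): offset=2, physical=[A,B,C,D,E,o,G], logical=[C,D,E,o,G,A,B]
After op 7 (swap(4, 3)): offset=2, physical=[A,B,C,D,E,G,o], logical=[C,D,E,G,o,A,B]
After op 8 (replace(1, 'j')): offset=2, physical=[A,B,C,j,E,G,o], logical=[C,j,E,G,o,A,B]

Answer: 2 C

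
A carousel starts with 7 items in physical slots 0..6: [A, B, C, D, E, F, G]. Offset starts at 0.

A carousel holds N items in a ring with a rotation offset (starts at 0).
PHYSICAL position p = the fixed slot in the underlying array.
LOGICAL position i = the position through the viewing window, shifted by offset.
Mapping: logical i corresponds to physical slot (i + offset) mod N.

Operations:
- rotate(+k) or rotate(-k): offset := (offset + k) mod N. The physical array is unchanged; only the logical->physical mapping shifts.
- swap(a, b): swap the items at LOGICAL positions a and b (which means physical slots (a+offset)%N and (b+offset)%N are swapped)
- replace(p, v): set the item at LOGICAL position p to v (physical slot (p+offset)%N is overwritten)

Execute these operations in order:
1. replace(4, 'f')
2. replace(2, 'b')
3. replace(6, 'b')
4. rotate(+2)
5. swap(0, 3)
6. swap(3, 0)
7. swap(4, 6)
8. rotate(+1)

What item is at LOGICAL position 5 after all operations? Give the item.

After op 1 (replace(4, 'f')): offset=0, physical=[A,B,C,D,f,F,G], logical=[A,B,C,D,f,F,G]
After op 2 (replace(2, 'b')): offset=0, physical=[A,B,b,D,f,F,G], logical=[A,B,b,D,f,F,G]
After op 3 (replace(6, 'b')): offset=0, physical=[A,B,b,D,f,F,b], logical=[A,B,b,D,f,F,b]
After op 4 (rotate(+2)): offset=2, physical=[A,B,b,D,f,F,b], logical=[b,D,f,F,b,A,B]
After op 5 (swap(0, 3)): offset=2, physical=[A,B,F,D,f,b,b], logical=[F,D,f,b,b,A,B]
After op 6 (swap(3, 0)): offset=2, physical=[A,B,b,D,f,F,b], logical=[b,D,f,F,b,A,B]
After op 7 (swap(4, 6)): offset=2, physical=[A,b,b,D,f,F,B], logical=[b,D,f,F,B,A,b]
After op 8 (rotate(+1)): offset=3, physical=[A,b,b,D,f,F,B], logical=[D,f,F,B,A,b,b]

Answer: b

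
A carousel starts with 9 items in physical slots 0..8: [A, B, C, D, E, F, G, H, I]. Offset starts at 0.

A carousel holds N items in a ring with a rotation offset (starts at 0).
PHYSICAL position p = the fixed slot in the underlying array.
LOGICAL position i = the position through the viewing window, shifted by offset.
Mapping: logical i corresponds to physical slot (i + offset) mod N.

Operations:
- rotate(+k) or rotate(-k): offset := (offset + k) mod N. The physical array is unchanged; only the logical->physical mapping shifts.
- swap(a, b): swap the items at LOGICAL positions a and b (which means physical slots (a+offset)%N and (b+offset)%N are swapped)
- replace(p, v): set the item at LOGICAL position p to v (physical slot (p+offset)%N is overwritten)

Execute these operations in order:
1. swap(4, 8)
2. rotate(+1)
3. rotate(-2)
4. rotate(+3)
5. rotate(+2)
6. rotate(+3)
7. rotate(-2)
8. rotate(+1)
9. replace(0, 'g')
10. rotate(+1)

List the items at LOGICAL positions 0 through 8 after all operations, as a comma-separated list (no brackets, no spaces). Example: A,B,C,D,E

Answer: H,E,A,B,C,D,I,F,g

Derivation:
After op 1 (swap(4, 8)): offset=0, physical=[A,B,C,D,I,F,G,H,E], logical=[A,B,C,D,I,F,G,H,E]
After op 2 (rotate(+1)): offset=1, physical=[A,B,C,D,I,F,G,H,E], logical=[B,C,D,I,F,G,H,E,A]
After op 3 (rotate(-2)): offset=8, physical=[A,B,C,D,I,F,G,H,E], logical=[E,A,B,C,D,I,F,G,H]
After op 4 (rotate(+3)): offset=2, physical=[A,B,C,D,I,F,G,H,E], logical=[C,D,I,F,G,H,E,A,B]
After op 5 (rotate(+2)): offset=4, physical=[A,B,C,D,I,F,G,H,E], logical=[I,F,G,H,E,A,B,C,D]
After op 6 (rotate(+3)): offset=7, physical=[A,B,C,D,I,F,G,H,E], logical=[H,E,A,B,C,D,I,F,G]
After op 7 (rotate(-2)): offset=5, physical=[A,B,C,D,I,F,G,H,E], logical=[F,G,H,E,A,B,C,D,I]
After op 8 (rotate(+1)): offset=6, physical=[A,B,C,D,I,F,G,H,E], logical=[G,H,E,A,B,C,D,I,F]
After op 9 (replace(0, 'g')): offset=6, physical=[A,B,C,D,I,F,g,H,E], logical=[g,H,E,A,B,C,D,I,F]
After op 10 (rotate(+1)): offset=7, physical=[A,B,C,D,I,F,g,H,E], logical=[H,E,A,B,C,D,I,F,g]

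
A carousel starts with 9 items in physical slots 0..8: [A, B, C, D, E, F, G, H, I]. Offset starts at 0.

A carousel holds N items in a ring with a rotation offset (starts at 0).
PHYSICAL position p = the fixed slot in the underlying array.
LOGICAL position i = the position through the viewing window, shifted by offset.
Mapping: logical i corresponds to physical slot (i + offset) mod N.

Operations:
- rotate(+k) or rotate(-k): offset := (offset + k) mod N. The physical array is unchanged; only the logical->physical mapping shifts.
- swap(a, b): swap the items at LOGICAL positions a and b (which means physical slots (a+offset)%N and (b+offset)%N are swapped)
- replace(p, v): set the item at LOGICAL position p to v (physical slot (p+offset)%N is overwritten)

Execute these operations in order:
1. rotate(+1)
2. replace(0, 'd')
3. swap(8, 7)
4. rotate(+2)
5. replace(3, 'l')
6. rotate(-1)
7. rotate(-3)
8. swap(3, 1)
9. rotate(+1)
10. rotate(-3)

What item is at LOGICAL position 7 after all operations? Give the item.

Answer: E

Derivation:
After op 1 (rotate(+1)): offset=1, physical=[A,B,C,D,E,F,G,H,I], logical=[B,C,D,E,F,G,H,I,A]
After op 2 (replace(0, 'd')): offset=1, physical=[A,d,C,D,E,F,G,H,I], logical=[d,C,D,E,F,G,H,I,A]
After op 3 (swap(8, 7)): offset=1, physical=[I,d,C,D,E,F,G,H,A], logical=[d,C,D,E,F,G,H,A,I]
After op 4 (rotate(+2)): offset=3, physical=[I,d,C,D,E,F,G,H,A], logical=[D,E,F,G,H,A,I,d,C]
After op 5 (replace(3, 'l')): offset=3, physical=[I,d,C,D,E,F,l,H,A], logical=[D,E,F,l,H,A,I,d,C]
After op 6 (rotate(-1)): offset=2, physical=[I,d,C,D,E,F,l,H,A], logical=[C,D,E,F,l,H,A,I,d]
After op 7 (rotate(-3)): offset=8, physical=[I,d,C,D,E,F,l,H,A], logical=[A,I,d,C,D,E,F,l,H]
After op 8 (swap(3, 1)): offset=8, physical=[C,d,I,D,E,F,l,H,A], logical=[A,C,d,I,D,E,F,l,H]
After op 9 (rotate(+1)): offset=0, physical=[C,d,I,D,E,F,l,H,A], logical=[C,d,I,D,E,F,l,H,A]
After op 10 (rotate(-3)): offset=6, physical=[C,d,I,D,E,F,l,H,A], logical=[l,H,A,C,d,I,D,E,F]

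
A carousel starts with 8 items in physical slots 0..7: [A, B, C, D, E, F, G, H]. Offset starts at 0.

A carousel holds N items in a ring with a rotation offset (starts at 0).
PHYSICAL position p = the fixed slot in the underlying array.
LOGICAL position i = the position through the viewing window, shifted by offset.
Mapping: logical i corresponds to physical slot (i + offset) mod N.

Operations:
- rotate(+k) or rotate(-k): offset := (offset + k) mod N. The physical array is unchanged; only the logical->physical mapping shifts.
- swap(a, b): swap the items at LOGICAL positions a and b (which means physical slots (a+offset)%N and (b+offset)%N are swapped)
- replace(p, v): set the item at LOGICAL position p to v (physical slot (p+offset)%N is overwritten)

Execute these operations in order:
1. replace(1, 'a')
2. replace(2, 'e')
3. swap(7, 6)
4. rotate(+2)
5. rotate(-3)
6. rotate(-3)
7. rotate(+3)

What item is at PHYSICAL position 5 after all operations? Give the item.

After op 1 (replace(1, 'a')): offset=0, physical=[A,a,C,D,E,F,G,H], logical=[A,a,C,D,E,F,G,H]
After op 2 (replace(2, 'e')): offset=0, physical=[A,a,e,D,E,F,G,H], logical=[A,a,e,D,E,F,G,H]
After op 3 (swap(7, 6)): offset=0, physical=[A,a,e,D,E,F,H,G], logical=[A,a,e,D,E,F,H,G]
After op 4 (rotate(+2)): offset=2, physical=[A,a,e,D,E,F,H,G], logical=[e,D,E,F,H,G,A,a]
After op 5 (rotate(-3)): offset=7, physical=[A,a,e,D,E,F,H,G], logical=[G,A,a,e,D,E,F,H]
After op 6 (rotate(-3)): offset=4, physical=[A,a,e,D,E,F,H,G], logical=[E,F,H,G,A,a,e,D]
After op 7 (rotate(+3)): offset=7, physical=[A,a,e,D,E,F,H,G], logical=[G,A,a,e,D,E,F,H]

Answer: F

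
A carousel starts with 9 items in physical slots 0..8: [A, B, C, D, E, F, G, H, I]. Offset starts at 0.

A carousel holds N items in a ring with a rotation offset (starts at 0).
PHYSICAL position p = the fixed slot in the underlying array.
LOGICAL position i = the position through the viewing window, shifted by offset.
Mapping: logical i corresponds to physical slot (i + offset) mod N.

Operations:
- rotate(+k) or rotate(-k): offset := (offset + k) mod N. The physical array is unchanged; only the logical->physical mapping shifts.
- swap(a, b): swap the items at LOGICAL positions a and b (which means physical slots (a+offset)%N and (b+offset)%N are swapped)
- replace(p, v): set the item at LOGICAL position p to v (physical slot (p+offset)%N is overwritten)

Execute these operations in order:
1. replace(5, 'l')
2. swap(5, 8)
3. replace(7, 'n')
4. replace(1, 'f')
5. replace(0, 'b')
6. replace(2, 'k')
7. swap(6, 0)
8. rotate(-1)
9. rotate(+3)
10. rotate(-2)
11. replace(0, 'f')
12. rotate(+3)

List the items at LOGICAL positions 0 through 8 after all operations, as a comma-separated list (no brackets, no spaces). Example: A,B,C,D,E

After op 1 (replace(5, 'l')): offset=0, physical=[A,B,C,D,E,l,G,H,I], logical=[A,B,C,D,E,l,G,H,I]
After op 2 (swap(5, 8)): offset=0, physical=[A,B,C,D,E,I,G,H,l], logical=[A,B,C,D,E,I,G,H,l]
After op 3 (replace(7, 'n')): offset=0, physical=[A,B,C,D,E,I,G,n,l], logical=[A,B,C,D,E,I,G,n,l]
After op 4 (replace(1, 'f')): offset=0, physical=[A,f,C,D,E,I,G,n,l], logical=[A,f,C,D,E,I,G,n,l]
After op 5 (replace(0, 'b')): offset=0, physical=[b,f,C,D,E,I,G,n,l], logical=[b,f,C,D,E,I,G,n,l]
After op 6 (replace(2, 'k')): offset=0, physical=[b,f,k,D,E,I,G,n,l], logical=[b,f,k,D,E,I,G,n,l]
After op 7 (swap(6, 0)): offset=0, physical=[G,f,k,D,E,I,b,n,l], logical=[G,f,k,D,E,I,b,n,l]
After op 8 (rotate(-1)): offset=8, physical=[G,f,k,D,E,I,b,n,l], logical=[l,G,f,k,D,E,I,b,n]
After op 9 (rotate(+3)): offset=2, physical=[G,f,k,D,E,I,b,n,l], logical=[k,D,E,I,b,n,l,G,f]
After op 10 (rotate(-2)): offset=0, physical=[G,f,k,D,E,I,b,n,l], logical=[G,f,k,D,E,I,b,n,l]
After op 11 (replace(0, 'f')): offset=0, physical=[f,f,k,D,E,I,b,n,l], logical=[f,f,k,D,E,I,b,n,l]
After op 12 (rotate(+3)): offset=3, physical=[f,f,k,D,E,I,b,n,l], logical=[D,E,I,b,n,l,f,f,k]

Answer: D,E,I,b,n,l,f,f,k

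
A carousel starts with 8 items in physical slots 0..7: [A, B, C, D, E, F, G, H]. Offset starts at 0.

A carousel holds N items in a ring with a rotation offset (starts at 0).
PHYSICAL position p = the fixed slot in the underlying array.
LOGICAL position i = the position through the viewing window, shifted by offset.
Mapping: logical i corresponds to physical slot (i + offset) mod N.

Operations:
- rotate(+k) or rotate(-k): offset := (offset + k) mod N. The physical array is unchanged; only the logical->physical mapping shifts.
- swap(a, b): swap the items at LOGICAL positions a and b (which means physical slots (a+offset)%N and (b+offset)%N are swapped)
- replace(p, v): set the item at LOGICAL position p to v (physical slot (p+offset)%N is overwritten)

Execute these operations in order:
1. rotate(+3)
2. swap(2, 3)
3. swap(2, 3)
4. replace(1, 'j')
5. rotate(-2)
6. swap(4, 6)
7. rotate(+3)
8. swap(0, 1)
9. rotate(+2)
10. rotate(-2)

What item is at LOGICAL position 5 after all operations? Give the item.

After op 1 (rotate(+3)): offset=3, physical=[A,B,C,D,E,F,G,H], logical=[D,E,F,G,H,A,B,C]
After op 2 (swap(2, 3)): offset=3, physical=[A,B,C,D,E,G,F,H], logical=[D,E,G,F,H,A,B,C]
After op 3 (swap(2, 3)): offset=3, physical=[A,B,C,D,E,F,G,H], logical=[D,E,F,G,H,A,B,C]
After op 4 (replace(1, 'j')): offset=3, physical=[A,B,C,D,j,F,G,H], logical=[D,j,F,G,H,A,B,C]
After op 5 (rotate(-2)): offset=1, physical=[A,B,C,D,j,F,G,H], logical=[B,C,D,j,F,G,H,A]
After op 6 (swap(4, 6)): offset=1, physical=[A,B,C,D,j,H,G,F], logical=[B,C,D,j,H,G,F,A]
After op 7 (rotate(+3)): offset=4, physical=[A,B,C,D,j,H,G,F], logical=[j,H,G,F,A,B,C,D]
After op 8 (swap(0, 1)): offset=4, physical=[A,B,C,D,H,j,G,F], logical=[H,j,G,F,A,B,C,D]
After op 9 (rotate(+2)): offset=6, physical=[A,B,C,D,H,j,G,F], logical=[G,F,A,B,C,D,H,j]
After op 10 (rotate(-2)): offset=4, physical=[A,B,C,D,H,j,G,F], logical=[H,j,G,F,A,B,C,D]

Answer: B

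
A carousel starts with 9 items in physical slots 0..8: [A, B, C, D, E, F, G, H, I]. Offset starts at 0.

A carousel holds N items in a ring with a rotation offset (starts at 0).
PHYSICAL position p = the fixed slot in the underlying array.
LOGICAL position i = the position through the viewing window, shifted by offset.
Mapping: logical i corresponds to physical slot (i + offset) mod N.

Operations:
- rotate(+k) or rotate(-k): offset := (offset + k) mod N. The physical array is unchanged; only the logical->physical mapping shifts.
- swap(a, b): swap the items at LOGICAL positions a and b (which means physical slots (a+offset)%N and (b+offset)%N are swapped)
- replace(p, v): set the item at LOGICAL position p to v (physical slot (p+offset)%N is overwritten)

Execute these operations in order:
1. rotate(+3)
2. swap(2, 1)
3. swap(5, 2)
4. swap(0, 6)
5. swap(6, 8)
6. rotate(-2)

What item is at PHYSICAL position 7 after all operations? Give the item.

Answer: H

Derivation:
After op 1 (rotate(+3)): offset=3, physical=[A,B,C,D,E,F,G,H,I], logical=[D,E,F,G,H,I,A,B,C]
After op 2 (swap(2, 1)): offset=3, physical=[A,B,C,D,F,E,G,H,I], logical=[D,F,E,G,H,I,A,B,C]
After op 3 (swap(5, 2)): offset=3, physical=[A,B,C,D,F,I,G,H,E], logical=[D,F,I,G,H,E,A,B,C]
After op 4 (swap(0, 6)): offset=3, physical=[D,B,C,A,F,I,G,H,E], logical=[A,F,I,G,H,E,D,B,C]
After op 5 (swap(6, 8)): offset=3, physical=[C,B,D,A,F,I,G,H,E], logical=[A,F,I,G,H,E,C,B,D]
After op 6 (rotate(-2)): offset=1, physical=[C,B,D,A,F,I,G,H,E], logical=[B,D,A,F,I,G,H,E,C]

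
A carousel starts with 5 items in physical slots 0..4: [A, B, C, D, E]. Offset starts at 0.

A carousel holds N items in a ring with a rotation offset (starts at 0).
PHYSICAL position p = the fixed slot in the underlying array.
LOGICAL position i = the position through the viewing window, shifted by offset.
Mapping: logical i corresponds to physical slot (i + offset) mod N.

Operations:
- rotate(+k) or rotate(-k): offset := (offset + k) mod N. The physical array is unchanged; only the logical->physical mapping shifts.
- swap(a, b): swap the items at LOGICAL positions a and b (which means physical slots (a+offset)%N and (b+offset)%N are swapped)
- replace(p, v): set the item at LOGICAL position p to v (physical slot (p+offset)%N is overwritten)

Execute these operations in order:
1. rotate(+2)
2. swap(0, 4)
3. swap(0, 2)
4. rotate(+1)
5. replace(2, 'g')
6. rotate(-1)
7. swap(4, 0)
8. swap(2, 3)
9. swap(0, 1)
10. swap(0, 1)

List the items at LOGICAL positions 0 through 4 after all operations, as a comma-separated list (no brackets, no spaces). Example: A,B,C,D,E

Answer: C,D,g,B,E

Derivation:
After op 1 (rotate(+2)): offset=2, physical=[A,B,C,D,E], logical=[C,D,E,A,B]
After op 2 (swap(0, 4)): offset=2, physical=[A,C,B,D,E], logical=[B,D,E,A,C]
After op 3 (swap(0, 2)): offset=2, physical=[A,C,E,D,B], logical=[E,D,B,A,C]
After op 4 (rotate(+1)): offset=3, physical=[A,C,E,D,B], logical=[D,B,A,C,E]
After op 5 (replace(2, 'g')): offset=3, physical=[g,C,E,D,B], logical=[D,B,g,C,E]
After op 6 (rotate(-1)): offset=2, physical=[g,C,E,D,B], logical=[E,D,B,g,C]
After op 7 (swap(4, 0)): offset=2, physical=[g,E,C,D,B], logical=[C,D,B,g,E]
After op 8 (swap(2, 3)): offset=2, physical=[B,E,C,D,g], logical=[C,D,g,B,E]
After op 9 (swap(0, 1)): offset=2, physical=[B,E,D,C,g], logical=[D,C,g,B,E]
After op 10 (swap(0, 1)): offset=2, physical=[B,E,C,D,g], logical=[C,D,g,B,E]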